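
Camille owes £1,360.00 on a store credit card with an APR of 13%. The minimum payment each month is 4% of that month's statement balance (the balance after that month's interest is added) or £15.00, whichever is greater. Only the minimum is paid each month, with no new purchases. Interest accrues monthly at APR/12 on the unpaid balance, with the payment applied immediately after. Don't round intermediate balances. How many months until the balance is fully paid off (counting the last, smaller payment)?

73 months

Monthly rate r = 13%/12 = 1.08333% = 0.0108333.
While 4% of the post-interest balance exceeds £15.00, each month B ← (B·(1+r))·(1 − 0.04), i.e. B shrinks by the factor (1+r)·0.96 = 0.9704.
This holds for months 1–44. Entering month 45 the balance is £362.55; 4% of the post-interest balance is now below £15.00, so the flat £15.00 minimum applies from here.
From month 45 a fixed £15.00 at rate r clears £362.55 in 29 more payments. Total: 44 + 29 = 73 months.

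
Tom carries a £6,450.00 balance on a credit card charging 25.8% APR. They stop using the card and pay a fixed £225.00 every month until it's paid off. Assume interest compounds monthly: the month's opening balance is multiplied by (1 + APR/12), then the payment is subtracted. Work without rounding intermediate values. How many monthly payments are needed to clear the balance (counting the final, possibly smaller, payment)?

46 payments

Monthly rate r = 25.8%/12 = 2.15% = 0.0215.
Recurrence: B ← B·(1+r) − £225.00.
Month 1: interest £138.68; balance after payment £6,363.68.
Month 2: interest £136.82; balance after payment £6,275.49.
Closed form: n = −ln(1 − rB₀/P)/ln(1+r) = −ln(0.38367)/ln(1.0215) ≈ 45.035, so the balance reaches zero during payment 46.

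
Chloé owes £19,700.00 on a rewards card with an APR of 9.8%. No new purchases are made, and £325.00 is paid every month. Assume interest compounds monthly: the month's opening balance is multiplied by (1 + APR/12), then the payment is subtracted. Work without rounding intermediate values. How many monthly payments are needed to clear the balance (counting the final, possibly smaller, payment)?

85 months

Monthly rate r = 9.8%/12 = 0.816667% = 0.00816667.
Recurrence: B ← B·(1+r) − £325.00.
Month 1: interest £160.88; balance after payment £19,535.88.
Month 2: interest £159.54; balance after payment £19,370.43.
Closed form: n = −ln(1 − rB₀/P)/ln(1+r) = −ln(0.50497)/ln(1.00817) ≈ 84.004, so the balance reaches zero during payment 85.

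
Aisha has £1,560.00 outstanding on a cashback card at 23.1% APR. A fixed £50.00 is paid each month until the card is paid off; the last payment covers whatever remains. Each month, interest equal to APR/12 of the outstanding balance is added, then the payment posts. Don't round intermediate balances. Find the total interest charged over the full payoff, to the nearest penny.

£846.80

Monthly rate r = 23.1%/12 = 1.925% = 0.01925.
Payoff takes n = ⌈−ln(1 − rB₀/P)/ln(1+r)⌉ = ⌈48.135⌉ = 49 payments; the last is £6.80.
Total paid = 48·£50.00 + £6.80 = £2,406.80.
Total interest = total paid − principal = £2,406.80 − £1,560.00 = £846.80.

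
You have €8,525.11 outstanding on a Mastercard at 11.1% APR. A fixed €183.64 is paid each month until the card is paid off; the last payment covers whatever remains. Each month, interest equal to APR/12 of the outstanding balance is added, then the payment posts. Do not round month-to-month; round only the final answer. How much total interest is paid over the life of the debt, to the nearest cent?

Monthly rate r = 11.1%/12 = 0.925% = 0.00925.
Payoff takes n = ⌈−ln(1 − rB₀/P)/ln(1+r)⌉ = ⌈60.938⌉ = 61 payments; the last is €172.36.
Total paid = 60·€183.64 + €172.36 = €11,190.76.
Total interest = total paid − principal = €11,190.76 − €8,525.11 = €2,665.65.

€2,665.65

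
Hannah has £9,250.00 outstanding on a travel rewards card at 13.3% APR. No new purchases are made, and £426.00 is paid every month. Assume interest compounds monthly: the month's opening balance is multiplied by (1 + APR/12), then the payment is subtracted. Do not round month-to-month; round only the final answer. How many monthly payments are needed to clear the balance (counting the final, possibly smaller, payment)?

25 payments

Monthly rate r = 13.3%/12 = 1.10833% = 0.0110833.
Recurrence: B ← B·(1+r) − £426.00.
Month 1: interest £102.52; balance after payment £8,926.52.
Month 2: interest £98.94; balance after payment £8,599.46.
Closed form: n = −ln(1 − rB₀/P)/ln(1+r) = −ln(0.75934)/ln(1.01108) ≈ 24.977, so the balance reaches zero during payment 25.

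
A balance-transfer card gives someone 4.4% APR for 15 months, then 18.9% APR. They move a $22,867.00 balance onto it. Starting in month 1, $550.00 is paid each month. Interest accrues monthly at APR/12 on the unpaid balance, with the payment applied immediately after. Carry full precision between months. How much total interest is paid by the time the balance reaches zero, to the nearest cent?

Promo months 1–15 at r₀ = 4.4%/12 = 0.00366667; months 16+ at r₁ = 18.9%/12 = 0.01575.
After month 15: iterate B ← B·(1+r₀) − $550.00 for 15 months → $15,692.33.
Then at r₁ with $550.00/mo: n₂ = −ln(1 − r₁·B/P)/ln(1+r₁) ≈ 38.18 → 39 more payments.
Total paid = 53·$550.00 + $101.26 = $29,251.26; interest = $29,251.26 − $22,867.00 = $6,384.26.

$6,384.26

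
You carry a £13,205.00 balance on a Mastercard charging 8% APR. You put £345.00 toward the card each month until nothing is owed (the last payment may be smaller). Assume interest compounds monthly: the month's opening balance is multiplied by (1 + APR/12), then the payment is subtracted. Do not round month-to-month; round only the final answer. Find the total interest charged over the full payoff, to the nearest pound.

Monthly rate r = 8%/12 = 0.666667% = 0.00666667.
Payoff takes n = ⌈−ln(1 − rB₀/P)/ln(1+r)⌉ = ⌈44.337⌉ = 45 payments; the last is £116.47.
Total paid = 44·£345.00 + £116.47 = £15,296.47.
Total interest = total paid − principal = £15,296.47 − £13,205.00 = £2,091.47.

£2,091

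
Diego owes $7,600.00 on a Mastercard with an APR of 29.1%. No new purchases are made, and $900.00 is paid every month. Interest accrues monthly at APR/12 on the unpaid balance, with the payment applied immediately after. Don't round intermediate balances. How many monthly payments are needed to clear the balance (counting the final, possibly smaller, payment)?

10 months

Monthly rate r = 29.1%/12 = 2.425% = 0.02425.
Recurrence: B ← B·(1+r) − $900.00.
Month 1: interest $184.30; balance after payment $6,884.30.
Month 2: interest $166.94; balance after payment $6,151.24.
Closed form: n = −ln(1 − rB₀/P)/ln(1+r) = −ln(0.79522)/ln(1.02425) ≈ 9.563, so the balance reaches zero during payment 10.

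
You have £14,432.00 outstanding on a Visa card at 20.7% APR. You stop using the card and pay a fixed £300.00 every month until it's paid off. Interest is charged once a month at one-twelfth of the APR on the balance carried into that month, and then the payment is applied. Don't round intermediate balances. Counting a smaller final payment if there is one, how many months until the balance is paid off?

104 payments

Monthly rate r = 20.7%/12 = 1.725% = 0.01725.
Recurrence: B ← B·(1+r) − £300.00.
Month 1: interest £248.95; balance after payment £14,380.95.
Month 2: interest £248.07; balance after payment £14,329.02.
Closed form: n = −ln(1 − rB₀/P)/ln(1+r) = −ln(0.17016)/ln(1.01725) ≈ 103.551, so the balance reaches zero during payment 104.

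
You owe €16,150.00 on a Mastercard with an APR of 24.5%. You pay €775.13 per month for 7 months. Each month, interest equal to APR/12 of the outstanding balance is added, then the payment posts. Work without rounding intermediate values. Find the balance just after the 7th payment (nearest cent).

€12,834.60

Monthly rate r = 24.5%/12 = 2.04167% = 0.0204167.
Each month: B ← B·(1+r) − €775.13.
Month 1: interest €329.73; balance after payment €15,704.60.
Month 2: interest €320.64; balance after payment €15,250.10.
Month 3: interest €311.36; balance after payment €14,786.33.
Month 4: interest €301.89; balance after payment €14,313.09.
Month 5: interest €292.23; balance after payment €13,830.18.
Month 6: interest €282.37; balance after payment €13,337.42.
Month 7: interest €272.31; balance after payment €12,834.60.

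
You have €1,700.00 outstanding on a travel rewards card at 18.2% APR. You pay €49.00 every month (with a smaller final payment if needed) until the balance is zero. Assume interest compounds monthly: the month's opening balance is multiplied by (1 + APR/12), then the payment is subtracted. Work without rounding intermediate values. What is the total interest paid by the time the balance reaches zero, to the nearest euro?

€732

Monthly rate r = 18.2%/12 = 1.51667% = 0.0151667.
Payoff takes n = ⌈−ln(1 − rB₀/P)/ln(1+r)⌉ = ⌈49.622⌉ = 50 payments; the last is €30.56.
Total paid = 49·€49.00 + €30.56 = €2,431.56.
Total interest = total paid − principal = €2,431.56 − €1,700.00 = €731.56.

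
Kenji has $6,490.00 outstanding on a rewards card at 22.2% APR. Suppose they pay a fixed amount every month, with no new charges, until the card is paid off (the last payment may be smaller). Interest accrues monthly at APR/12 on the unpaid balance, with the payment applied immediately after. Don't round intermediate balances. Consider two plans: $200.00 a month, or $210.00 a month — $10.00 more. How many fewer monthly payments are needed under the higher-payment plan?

4 fewer payments

Monthly rate r = 22.2%/12 = 1.85% = 0.0185.
At $200.00/mo: n = ⌈−ln(1 − rB₀/P)/ln(1+r)⌉ = 51 payments (last $6.12); total interest = total paid − $6,490.00 = $3,516.12.
At $210.00/mo: 47 payments (last $55.32); total interest $3,225.32.
Payments saved = 51 − 47 = 4.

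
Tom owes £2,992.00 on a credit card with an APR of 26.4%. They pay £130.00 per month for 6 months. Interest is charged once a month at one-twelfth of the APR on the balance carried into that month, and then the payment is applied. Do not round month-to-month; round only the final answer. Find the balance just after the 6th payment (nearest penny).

Monthly rate r = 26.4%/12 = 2.2% = 0.022.
Each month: B ← B·(1+r) − £130.00.
Month 1: interest £65.82; balance after payment £2,927.82.
Month 2: interest £64.41; balance after payment £2,862.24.
Month 3: interest £62.97; balance after payment £2,795.21.
Month 4: interest £61.49; balance after payment £2,726.70.
Month 5: interest £59.99; balance after payment £2,656.69.
Month 6: interest £58.45; balance after payment £2,585.13.

£2,585.13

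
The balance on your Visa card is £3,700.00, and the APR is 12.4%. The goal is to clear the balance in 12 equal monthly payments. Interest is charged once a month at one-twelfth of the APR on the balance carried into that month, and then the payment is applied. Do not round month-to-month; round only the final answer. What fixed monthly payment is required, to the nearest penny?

Monthly rate r = 12.4%/12 = 1.03333% = 0.0103333.
Level-payment amortization: P = B₀·r / (1 − (1+r)^(−n)) = 3700.00·0.0103333 / (1 − 1.01033^(−12)).
Denominator 1 − (1+r)^(−12) = 0.116057897.
P = 38.2333 / 0.116057897 ≈ 329.43.

£329.43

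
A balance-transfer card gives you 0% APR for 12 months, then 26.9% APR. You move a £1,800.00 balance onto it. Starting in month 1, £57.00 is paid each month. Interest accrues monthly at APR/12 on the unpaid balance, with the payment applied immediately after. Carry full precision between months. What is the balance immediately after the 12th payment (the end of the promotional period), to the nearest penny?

£1,116.00

Promo months 1–12 at r₀ = 0%/12 = 0; months 13+ at r₁ = 26.9%/12 = 0.0224167.
After month 12 (no interest yet): B = £1,800.00 − 12·£57.00 = £1,116.00.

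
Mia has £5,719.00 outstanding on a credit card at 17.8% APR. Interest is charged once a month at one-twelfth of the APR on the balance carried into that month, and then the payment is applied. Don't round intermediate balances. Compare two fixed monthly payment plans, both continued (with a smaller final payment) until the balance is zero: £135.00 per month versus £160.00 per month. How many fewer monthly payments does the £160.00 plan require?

Monthly rate r = 17.8%/12 = 1.48333% = 0.0148333.
At £135.00/mo: n = ⌈−ln(1 − rB₀/P)/ln(1+r)⌉ = 68 payments (last £30.98); total interest = total paid − £5,719.00 = £3,356.98.
At £160.00/mo: 52 payments (last £49.17); total interest £2,490.17.
Payments saved = 68 − 52 = 16.

16 fewer payments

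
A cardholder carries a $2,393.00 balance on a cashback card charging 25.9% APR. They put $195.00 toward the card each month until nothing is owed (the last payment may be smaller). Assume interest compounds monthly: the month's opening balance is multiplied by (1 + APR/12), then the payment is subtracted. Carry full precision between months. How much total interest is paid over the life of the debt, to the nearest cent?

$417.42

Monthly rate r = 25.9%/12 = 2.15833% = 0.0215833.
Payoff takes n = ⌈−ln(1 − rB₀/P)/ln(1+r)⌉ = ⌈14.410⌉ = 15 payments; the last is $80.42.
Total paid = 14·$195.00 + $80.42 = $2,810.42.
Total interest = total paid − principal = $2,810.42 − $2,393.00 = $417.42.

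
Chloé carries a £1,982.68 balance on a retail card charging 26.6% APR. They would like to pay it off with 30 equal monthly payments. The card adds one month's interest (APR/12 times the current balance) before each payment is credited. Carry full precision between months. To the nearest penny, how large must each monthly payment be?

£91.19

Monthly rate r = 26.6%/12 = 2.21667% = 0.0221667.
Level-payment amortization: P = B₀·r / (1 − (1+r)^(−n)) = 1982.68·0.0221667 / (1 − 1.02217^(−30)).
Denominator 1 − (1+r)^(−30) = 0.481977563.
P = 43.9494 / 0.481977563 ≈ 91.19.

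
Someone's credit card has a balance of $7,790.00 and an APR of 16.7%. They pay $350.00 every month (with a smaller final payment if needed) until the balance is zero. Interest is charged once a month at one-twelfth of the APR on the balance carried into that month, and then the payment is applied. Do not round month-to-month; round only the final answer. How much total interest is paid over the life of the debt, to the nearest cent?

$1,597.93

Monthly rate r = 16.7%/12 = 1.39167% = 0.0139167.
Payoff takes n = ⌈−ln(1 − rB₀/P)/ln(1+r)⌉ = ⌈26.822⌉ = 27 payments; the last is $287.93.
Total paid = 26·$350.00 + $287.93 = $9,387.93.
Total interest = total paid − principal = $9,387.93 − $7,790.00 = $1,597.93.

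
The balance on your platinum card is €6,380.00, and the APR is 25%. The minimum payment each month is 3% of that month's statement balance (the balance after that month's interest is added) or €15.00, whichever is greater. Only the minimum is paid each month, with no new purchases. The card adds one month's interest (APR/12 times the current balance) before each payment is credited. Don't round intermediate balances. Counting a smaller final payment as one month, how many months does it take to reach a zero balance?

317 months

Monthly rate r = 25%/12 = 2.08333% = 0.0208333.
While 3% of the post-interest balance exceeds €15.00, each month B ← (B·(1+r))·(1 − 0.03), i.e. B shrinks by the factor (1+r)·0.97 = 0.99021.
This holds for months 1–261. Entering month 262 the balance is €489.17; 3% of the post-interest balance is now below €15.00, so the flat €15.00 minimum applies from here.
From month 262 a fixed €15.00 at rate r clears €489.17 in 56 more payments. Total: 261 + 56 = 317 months.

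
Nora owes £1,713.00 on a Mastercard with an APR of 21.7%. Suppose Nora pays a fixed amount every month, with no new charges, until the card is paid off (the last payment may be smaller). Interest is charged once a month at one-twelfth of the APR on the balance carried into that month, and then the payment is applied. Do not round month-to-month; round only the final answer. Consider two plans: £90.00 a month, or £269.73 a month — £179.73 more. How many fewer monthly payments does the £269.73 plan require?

17 fewer payments

Monthly rate r = 21.7%/12 = 1.80833% = 0.0180833.
At £90.00/mo: n = ⌈−ln(1 − rB₀/P)/ln(1+r)⌉ = 24 payments (last £48.80); total interest = total paid − £1,713.00 = £405.80.
At £269.73/mo: 7 payments (last £218.01); total interest £123.39.
Payments saved = 24 − 7 = 17.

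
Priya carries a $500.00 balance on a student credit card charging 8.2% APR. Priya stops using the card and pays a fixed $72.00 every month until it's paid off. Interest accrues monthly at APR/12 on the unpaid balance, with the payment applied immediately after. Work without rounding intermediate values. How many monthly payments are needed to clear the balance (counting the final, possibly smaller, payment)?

Monthly rate r = 8.2%/12 = 0.683333% = 0.00683333.
Recurrence: B ← B·(1+r) − $72.00.
Month 1: interest $3.42; balance after payment $431.42.
Month 2: interest $2.95; balance after payment $362.36.
Closed form: n = −ln(1 − rB₀/P)/ln(1+r) = −ln(0.95255)/ln(1.00683) ≈ 7.139, so the balance reaches zero during payment 8.

8 months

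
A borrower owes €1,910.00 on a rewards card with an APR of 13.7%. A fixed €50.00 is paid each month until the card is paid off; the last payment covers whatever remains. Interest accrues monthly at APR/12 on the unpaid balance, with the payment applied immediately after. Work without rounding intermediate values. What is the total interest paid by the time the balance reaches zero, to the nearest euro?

Monthly rate r = 13.7%/12 = 1.14167% = 0.0114167.
Payoff takes n = ⌈−ln(1 − rB₀/P)/ln(1+r)⌉ = ⌈50.468⌉ = 51 payments; the last is €23.45.
Total paid = 50·€50.00 + €23.45 = €2,523.45.
Total interest = total paid − principal = €2,523.45 − €1,910.00 = €613.45.

€613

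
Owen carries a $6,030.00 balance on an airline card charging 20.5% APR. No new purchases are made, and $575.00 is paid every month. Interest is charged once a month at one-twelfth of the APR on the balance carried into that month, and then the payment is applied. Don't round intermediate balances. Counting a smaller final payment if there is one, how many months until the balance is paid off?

12 payments

Monthly rate r = 20.5%/12 = 1.70833% = 0.0170833.
Recurrence: B ← B·(1+r) − $575.00.
Month 1: interest $103.01; balance after payment $5,558.01.
Month 2: interest $94.95; balance after payment $5,077.96.
Closed form: n = −ln(1 − rB₀/P)/ln(1+r) = −ln(0.82085)/ln(1.01708) ≈ 11.655, so the balance reaches zero during payment 12.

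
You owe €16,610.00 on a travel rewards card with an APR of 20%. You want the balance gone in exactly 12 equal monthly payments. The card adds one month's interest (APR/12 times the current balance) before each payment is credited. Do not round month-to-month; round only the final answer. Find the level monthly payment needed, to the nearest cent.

Monthly rate r = 20%/12 = 1.66667% = 0.0166667.
Level-payment amortization: P = B₀·r / (1 − (1+r)^(−n)) = 16610.00·0.0166667 / (1 − 1.01667^(−12)).
Denominator 1 − (1+r)^(−12) = 0.179918557.
P = 276.833 / 0.179918557 ≈ 1538.66.

€1,538.66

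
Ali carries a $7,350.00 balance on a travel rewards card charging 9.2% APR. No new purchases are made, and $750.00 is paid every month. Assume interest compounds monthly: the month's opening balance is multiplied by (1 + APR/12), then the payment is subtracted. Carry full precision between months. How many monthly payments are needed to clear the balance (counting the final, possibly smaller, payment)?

11 payments

Monthly rate r = 9.2%/12 = 0.766667% = 0.00766667.
Recurrence: B ← B·(1+r) − $750.00.
Month 1: interest $56.35; balance after payment $6,656.35.
Month 2: interest $51.03; balance after payment $5,957.38.
Closed form: n = −ln(1 − rB₀/P)/ln(1+r) = −ln(0.92487)/ln(1.00767) ≈ 10.227, so the balance reaches zero during payment 11.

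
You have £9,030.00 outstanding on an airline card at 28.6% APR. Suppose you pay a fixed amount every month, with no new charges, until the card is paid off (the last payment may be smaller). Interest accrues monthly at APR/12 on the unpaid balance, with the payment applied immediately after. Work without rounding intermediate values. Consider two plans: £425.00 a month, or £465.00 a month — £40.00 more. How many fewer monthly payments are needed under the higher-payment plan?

3 fewer payments

Monthly rate r = 28.6%/12 = 2.38333% = 0.0238333.
At £425.00/mo: n = ⌈−ln(1 − rB₀/P)/ln(1+r)⌉ = 30 payments (last £414.18); total interest = total paid − £9,030.00 = £3,709.18.
At £465.00/mo: 27 payments (last £179.75); total interest £3,239.75.
Payments saved = 30 − 27 = 3.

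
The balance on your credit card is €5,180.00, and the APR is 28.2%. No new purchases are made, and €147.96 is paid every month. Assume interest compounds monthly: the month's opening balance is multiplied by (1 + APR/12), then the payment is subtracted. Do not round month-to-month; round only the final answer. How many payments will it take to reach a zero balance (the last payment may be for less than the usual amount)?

Monthly rate r = 28.2%/12 = 2.35% = 0.0235.
Recurrence: B ← B·(1+r) − €147.96.
Month 1: interest €121.73; balance after payment €5,153.77.
Month 2: interest €121.11; balance after payment €5,126.92.
Closed form: n = −ln(1 − rB₀/P)/ln(1+r) = −ln(0.17728)/ln(1.0235) ≈ 74.480, so the balance reaches zero during payment 75.

75 months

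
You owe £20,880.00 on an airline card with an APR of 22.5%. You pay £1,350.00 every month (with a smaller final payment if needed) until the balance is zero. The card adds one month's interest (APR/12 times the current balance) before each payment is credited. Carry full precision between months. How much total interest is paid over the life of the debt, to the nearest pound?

£4,013

Monthly rate r = 22.5%/12 = 1.875% = 0.01875.
Payoff takes n = ⌈−ln(1 − rB₀/P)/ln(1+r)⌉ = ⌈18.437⌉ = 19 payments; the last is £592.85.
Total paid = 18·£1,350.00 + £592.85 = £24,892.85.
Total interest = total paid − principal = £24,892.85 − £20,880.00 = £4,012.85.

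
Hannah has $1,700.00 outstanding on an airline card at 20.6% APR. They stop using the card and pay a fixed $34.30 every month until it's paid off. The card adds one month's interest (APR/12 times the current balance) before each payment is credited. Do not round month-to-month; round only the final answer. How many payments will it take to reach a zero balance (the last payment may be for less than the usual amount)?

112 months

Monthly rate r = 20.6%/12 = 1.71667% = 0.0171667.
Recurrence: B ← B·(1+r) − $34.30.
Month 1: interest $29.18; balance after payment $1,694.88.
Month 2: interest $29.10; balance after payment $1,689.68.
Closed form: n = −ln(1 − rB₀/P)/ln(1+r) = −ln(0.14917)/ln(1.01717) ≈ 111.782, so the balance reaches zero during payment 112.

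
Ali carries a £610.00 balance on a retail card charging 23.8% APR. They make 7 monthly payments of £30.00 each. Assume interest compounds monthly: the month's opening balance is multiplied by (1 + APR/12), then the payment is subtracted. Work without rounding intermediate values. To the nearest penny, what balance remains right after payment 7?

Monthly rate r = 23.8%/12 = 1.98333% = 0.0198333.
Each month: B ← B·(1+r) − £30.00.
Month 1: interest £12.10; balance after payment £592.10.
Month 2: interest £11.74; balance after payment £573.84.
Month 3: interest £11.38; balance after payment £555.22.
Month 4: interest £11.01; balance after payment £536.23.
Month 5: interest £10.64; balance after payment £516.87.
Month 6: interest £10.25; balance after payment £497.12.
Month 7: interest £9.86; balance after payment £476.98.

£476.98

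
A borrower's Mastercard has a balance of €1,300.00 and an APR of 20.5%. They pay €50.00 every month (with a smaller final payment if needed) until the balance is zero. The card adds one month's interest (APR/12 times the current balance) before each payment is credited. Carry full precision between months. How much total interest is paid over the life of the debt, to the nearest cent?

€433.62

Monthly rate r = 20.5%/12 = 1.70833% = 0.0170833.
Payoff takes n = ⌈−ln(1 − rB₀/P)/ln(1+r)⌉ = ⌈34.671⌉ = 35 payments; the last is €33.62.
Total paid = 34·€50.00 + €33.62 = €1,733.62.
Total interest = total paid − principal = €1,733.62 − €1,300.00 = €433.62.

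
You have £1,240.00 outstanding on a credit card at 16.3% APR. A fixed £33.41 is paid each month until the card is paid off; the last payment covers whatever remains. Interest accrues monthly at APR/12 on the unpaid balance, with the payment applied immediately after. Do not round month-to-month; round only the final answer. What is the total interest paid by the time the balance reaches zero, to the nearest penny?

Monthly rate r = 16.3%/12 = 1.35833% = 0.0135833.
Payoff takes n = ⌈−ln(1 − rB₀/P)/ln(1+r)⌉ = ⌈51.991⌉ = 52 payments; the last is £33.12.
Total paid = 51·£33.41 + £33.12 = £1,737.03.
Total interest = total paid − principal = £1,737.03 − £1,240.00 = £497.03.

£497.03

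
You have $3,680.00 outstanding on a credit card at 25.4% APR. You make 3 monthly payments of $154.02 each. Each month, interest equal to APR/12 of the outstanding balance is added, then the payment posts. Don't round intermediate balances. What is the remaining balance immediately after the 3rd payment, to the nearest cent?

Monthly rate r = 25.4%/12 = 2.11667% = 0.0211667.
Each month: B ← B·(1+r) − $154.02.
Month 1: interest $77.89; balance after payment $3,603.87.
Month 2: interest $76.28; balance after payment $3,526.14.
Month 3: interest $74.64; balance after payment $3,446.75.

$3,446.75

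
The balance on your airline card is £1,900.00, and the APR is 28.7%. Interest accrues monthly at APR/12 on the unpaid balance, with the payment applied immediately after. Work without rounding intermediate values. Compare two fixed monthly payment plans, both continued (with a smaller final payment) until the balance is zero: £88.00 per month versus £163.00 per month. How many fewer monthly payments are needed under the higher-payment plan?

17 fewer payments

Monthly rate r = 28.7%/12 = 2.39167% = 0.0239167.
At £88.00/mo: n = ⌈−ln(1 − rB₀/P)/ln(1+r)⌉ = 31 payments (last £65.01); total interest = total paid − £1,900.00 = £805.01.
At £163.00/mo: 14 payments (last £135.16); total interest £354.16.
Payments saved = 31 − 14 = 17.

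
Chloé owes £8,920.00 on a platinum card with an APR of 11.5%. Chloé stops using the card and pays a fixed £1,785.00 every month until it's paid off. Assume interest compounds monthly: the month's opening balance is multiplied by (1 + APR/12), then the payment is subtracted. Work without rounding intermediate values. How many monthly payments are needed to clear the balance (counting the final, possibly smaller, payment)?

6 payments

Monthly rate r = 11.5%/12 = 0.958333% = 0.00958333.
Recurrence: B ← B·(1+r) − £1,785.00.
Month 1: interest £85.48; balance after payment £7,220.48.
Month 2: interest £69.20; balance after payment £5,504.68.
Month 3: interest £52.75; balance after payment £3,772.43.
Month 4: interest £36.15; balance after payment £2,023.59.
Month 5: interest £19.39; balance after payment £257.98.
Month 6: interest £2.47; balance after payment £0.00.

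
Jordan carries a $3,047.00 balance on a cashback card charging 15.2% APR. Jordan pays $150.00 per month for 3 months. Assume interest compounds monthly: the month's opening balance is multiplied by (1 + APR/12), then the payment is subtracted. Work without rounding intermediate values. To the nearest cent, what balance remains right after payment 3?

$2,708.53

Monthly rate r = 15.2%/12 = 1.26667% = 0.0126667.
Each month: B ← B·(1+r) − $150.00.
Month 1: interest $38.60; balance after payment $2,935.60.
Month 2: interest $37.18; balance after payment $2,822.78.
Month 3: interest $35.76; balance after payment $2,708.53.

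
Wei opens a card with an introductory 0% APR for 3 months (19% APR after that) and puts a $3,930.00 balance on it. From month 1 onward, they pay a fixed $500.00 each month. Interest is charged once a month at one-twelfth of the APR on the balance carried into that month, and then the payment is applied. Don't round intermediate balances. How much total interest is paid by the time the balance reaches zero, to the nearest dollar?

$119

Promo months 1–3 at r₀ = 0%/12 = 0; months 4+ at r₁ = 19%/12 = 0.0158333.
After month 3 (no interest yet): B = $3,930.00 − 3·$500.00 = $2,430.00.
Then at r₁ with $500.00/mo: n₂ = −ln(1 − r₁·B/P)/ln(1+r₁) ≈ 5.10 → 6 more payments.
Total paid = 8·$500.00 + $48.90 = $4,048.90; interest = $4,048.90 − $3,930.00 = $118.90.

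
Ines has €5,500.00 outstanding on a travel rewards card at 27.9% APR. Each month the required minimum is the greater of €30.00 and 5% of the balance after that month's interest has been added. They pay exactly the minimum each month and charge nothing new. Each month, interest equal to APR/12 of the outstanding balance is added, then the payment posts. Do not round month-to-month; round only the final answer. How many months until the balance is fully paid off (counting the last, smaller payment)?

106 months

Monthly rate r = 27.9%/12 = 2.325% = 0.02325.
While 5% of the post-interest balance exceeds €30.00, each month B ← (B·(1+r))·(1 − 0.05), i.e. B shrinks by the factor (1+r)·0.95 = 0.97209.
This holds for months 1–80. Entering month 81 the balance is €571.20; 5% of the post-interest balance is now below €30.00, so the flat €30.00 minimum applies from here.
From month 81 a fixed €30.00 at rate r clears €571.20 in 26 more payments. Total: 80 + 26 = 106 months.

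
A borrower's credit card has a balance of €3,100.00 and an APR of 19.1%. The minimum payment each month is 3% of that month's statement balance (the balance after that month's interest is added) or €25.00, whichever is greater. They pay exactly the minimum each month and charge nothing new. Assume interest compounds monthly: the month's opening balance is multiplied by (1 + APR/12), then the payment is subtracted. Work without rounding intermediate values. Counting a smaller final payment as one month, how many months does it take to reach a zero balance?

Monthly rate r = 19.1%/12 = 1.59167% = 0.0159167.
While 3% of the post-interest balance exceeds €25.00, each month B ← (B·(1+r))·(1 − 0.03), i.e. B shrinks by the factor (1+r)·0.97 = 0.98544.
This holds for months 1–91. Entering month 92 the balance is €815.97; 3% of the post-interest balance is now below €25.00, so the flat €25.00 minimum applies from here.
From month 92 a fixed €25.00 at rate r clears €815.97 in 47 more payments. Total: 91 + 47 = 138 months.

138 months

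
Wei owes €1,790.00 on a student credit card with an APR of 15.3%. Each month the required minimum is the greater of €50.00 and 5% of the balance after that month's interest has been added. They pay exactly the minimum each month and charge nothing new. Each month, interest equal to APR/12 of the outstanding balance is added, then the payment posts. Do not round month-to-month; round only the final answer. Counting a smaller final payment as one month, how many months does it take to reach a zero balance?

Monthly rate r = 15.3%/12 = 1.275% = 0.01275.
While 5% of the post-interest balance exceeds €50.00, each month B ← (B·(1+r))·(1 − 0.05), i.e. B shrinks by the factor (1+r)·0.95 = 0.96211.
This holds for months 1–16. Entering month 17 the balance is €964.87; 5% of the post-interest balance is now below €50.00, so the flat €50.00 minimum applies from here.
From month 17 a fixed €50.00 at rate r clears €964.87 in 23 more payments. Total: 16 + 23 = 39 months.

39 months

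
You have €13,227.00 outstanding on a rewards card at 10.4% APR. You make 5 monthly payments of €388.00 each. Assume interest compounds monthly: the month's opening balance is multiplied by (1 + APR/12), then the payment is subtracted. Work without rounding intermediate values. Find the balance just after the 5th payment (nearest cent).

€11,836.27

Monthly rate r = 10.4%/12 = 0.866667% = 0.00866667.
Each month: B ← B·(1+r) − €388.00.
Month 1: interest €114.63; balance after payment €12,953.63.
Month 2: interest €112.26; balance after payment €12,677.90.
Month 3: interest €109.88; balance after payment €12,399.77.
Month 4: interest €107.46; balance after payment €12,119.24.
Month 5: interest €105.03; balance after payment €11,836.27.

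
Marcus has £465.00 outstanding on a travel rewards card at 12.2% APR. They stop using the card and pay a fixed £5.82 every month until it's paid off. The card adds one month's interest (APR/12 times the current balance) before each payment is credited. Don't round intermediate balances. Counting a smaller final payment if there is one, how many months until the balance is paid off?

Monthly rate r = 12.2%/12 = 1.01667% = 0.0101667.
Recurrence: B ← B·(1+r) − £5.82.
Month 1: interest £4.73; balance after payment £463.91.
Month 2: interest £4.72; balance after payment £462.80.
Closed form: n = −ln(1 − rB₀/P)/ln(1+r) = −ln(0.18771)/ln(1.01017) ≈ 165.376, so the balance reaches zero during payment 166.

166 payments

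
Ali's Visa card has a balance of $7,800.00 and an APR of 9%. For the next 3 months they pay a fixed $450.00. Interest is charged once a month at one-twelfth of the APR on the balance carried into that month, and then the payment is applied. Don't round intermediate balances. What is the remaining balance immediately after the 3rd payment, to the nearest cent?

Monthly rate r = 9%/12 = 0.75% = 0.0075.
Each month: B ← B·(1+r) − $450.00.
Month 1: interest $58.50; balance after payment $7,408.50.
Month 2: interest $55.56; balance after payment $7,014.06.
Month 3: interest $52.61; balance after payment $6,616.67.

$6,616.67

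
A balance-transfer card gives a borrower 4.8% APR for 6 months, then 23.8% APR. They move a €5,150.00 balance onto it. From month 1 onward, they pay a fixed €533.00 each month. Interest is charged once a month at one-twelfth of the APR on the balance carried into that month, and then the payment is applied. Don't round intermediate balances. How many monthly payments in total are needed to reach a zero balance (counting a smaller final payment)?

Promo months 1–6 at r₀ = 4.8%/12 = 0.004; months 7+ at r₁ = 23.8%/12 = 0.0198333.
After month 6: iterate B ← B·(1+r₀) − €533.00 for 6 months → €2,044.69.
Then at r₁ with €533.00/mo: n₂ = −ln(1 − r₁·B/P)/ln(1+r₁) ≈ 4.03 → 5 more payments.

11 months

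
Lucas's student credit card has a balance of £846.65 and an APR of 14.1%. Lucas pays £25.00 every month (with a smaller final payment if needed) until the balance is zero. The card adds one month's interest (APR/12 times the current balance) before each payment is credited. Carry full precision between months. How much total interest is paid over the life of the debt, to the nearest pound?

£239

Monthly rate r = 14.1%/12 = 1.175% = 0.01175.
Payoff takes n = ⌈−ln(1 − rB₀/P)/ln(1+r)⌉ = ⌈43.434⌉ = 44 payments; the last is £10.89.
Total paid = 43·£25.00 + £10.89 = £1,085.89.
Total interest = total paid − principal = £1,085.89 − £846.65 = £239.24.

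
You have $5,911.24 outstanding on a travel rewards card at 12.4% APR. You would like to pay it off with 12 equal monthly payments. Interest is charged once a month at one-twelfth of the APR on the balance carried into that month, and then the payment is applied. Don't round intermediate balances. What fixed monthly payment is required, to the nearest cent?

Monthly rate r = 12.4%/12 = 1.03333% = 0.0103333.
Level-payment amortization: P = B₀·r / (1 − (1+r)^(−n)) = 5911.24·0.0103333 / (1 − 1.01033^(−12)).
Denominator 1 − (1+r)^(−12) = 0.116057897.
P = 61.0828 / 0.116057897 ≈ 526.31.

$526.31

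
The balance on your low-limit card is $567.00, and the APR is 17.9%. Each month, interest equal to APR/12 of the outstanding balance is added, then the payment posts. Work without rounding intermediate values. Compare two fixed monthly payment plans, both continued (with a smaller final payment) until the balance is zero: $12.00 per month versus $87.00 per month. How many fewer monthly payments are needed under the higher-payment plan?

Monthly rate r = 17.9%/12 = 1.49167% = 0.0149167.
At $12.00/mo: n = ⌈−ln(1 − rB₀/P)/ln(1+r)⌉ = 83 payments (last $4.89); total interest = total paid − $567.00 = $421.89.
At $87.00/mo: 7 payments (last $78.98); total interest $33.98.
Payments saved = 83 − 7 = 76.

76 fewer payments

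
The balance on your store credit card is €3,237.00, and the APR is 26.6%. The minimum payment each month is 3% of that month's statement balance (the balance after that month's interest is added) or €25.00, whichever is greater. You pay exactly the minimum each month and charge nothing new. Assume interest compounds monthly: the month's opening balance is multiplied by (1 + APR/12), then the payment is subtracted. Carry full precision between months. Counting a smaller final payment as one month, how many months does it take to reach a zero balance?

Monthly rate r = 26.6%/12 = 2.21667% = 0.0221667.
While 3% of the post-interest balance exceeds €25.00, each month B ← (B·(1+r))·(1 − 0.03), i.e. B shrinks by the factor (1+r)·0.97 = 0.9915.
This holds for months 1–162. Entering month 163 the balance is €812.23; 3% of the post-interest balance is now below €25.00, so the flat €25.00 minimum applies from here.
From month 163 a fixed €25.00 at rate r clears €812.23 in 59 more payments. Total: 162 + 59 = 221 months.

221 months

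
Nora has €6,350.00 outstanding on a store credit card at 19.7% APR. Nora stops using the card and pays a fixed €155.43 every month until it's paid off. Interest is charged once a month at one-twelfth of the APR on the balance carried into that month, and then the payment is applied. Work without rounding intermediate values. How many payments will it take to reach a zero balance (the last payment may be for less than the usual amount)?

Monthly rate r = 19.7%/12 = 1.64167% = 0.0164167.
Recurrence: B ← B·(1+r) − €155.43.
Month 1: interest €104.25; balance after payment €6,298.82.
Month 2: interest €103.41; balance after payment €6,246.79.
Closed form: n = −ln(1 − rB₀/P)/ln(1+r) = −ln(0.32931)/ln(1.01642) ≈ 68.215, so the balance reaches zero during payment 69.

69 payments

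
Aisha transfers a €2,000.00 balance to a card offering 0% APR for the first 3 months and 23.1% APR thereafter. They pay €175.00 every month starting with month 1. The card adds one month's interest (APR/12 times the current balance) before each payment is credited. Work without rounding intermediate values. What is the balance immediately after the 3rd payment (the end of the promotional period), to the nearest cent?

Promo months 1–3 at r₀ = 0%/12 = 0; months 4+ at r₁ = 23.1%/12 = 0.01925.
After month 3 (no interest yet): B = €2,000.00 − 3·€175.00 = €1,475.00.

€1,475.00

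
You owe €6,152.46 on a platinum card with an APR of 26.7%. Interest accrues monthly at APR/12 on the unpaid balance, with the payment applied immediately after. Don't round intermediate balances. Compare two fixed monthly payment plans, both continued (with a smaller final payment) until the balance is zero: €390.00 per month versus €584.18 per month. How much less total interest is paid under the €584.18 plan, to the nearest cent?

€574.13

Monthly rate r = 26.7%/12 = 2.225% = 0.02225.
At €390.00/mo: n = ⌈−ln(1 − rB₀/P)/ln(1+r)⌉ = 20 payments (last €252.92); total interest = total paid − €6,152.46 = €1,510.46.
At €584.18/mo: 13 payments (last €78.63); total interest €936.33.
Interest saved = €1,510.46 − €936.33 = €574.13.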